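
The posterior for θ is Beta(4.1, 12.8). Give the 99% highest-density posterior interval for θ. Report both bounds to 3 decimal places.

The posterior is unimodal and skewed, so the HPD interval has equal density at both endpoints and is the shortest 99% interval.
Solving f(0.036) = f(0.521) with F(0.521) − F(0.036) = 0.99 gives [0.036, 0.521].
For comparison, the equal-tailed interval is [0.048, 0.544]; the HPD is narrower and shifted toward the mode.

[0.036, 0.521]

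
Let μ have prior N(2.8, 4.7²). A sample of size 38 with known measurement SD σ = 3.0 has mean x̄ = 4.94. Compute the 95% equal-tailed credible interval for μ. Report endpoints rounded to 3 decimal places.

[3.969, 5.866]

Posterior precision = 1/4.7² + 38/3.0² = 0.0453 + 4.2222 = 4.2675, so posterior SD = 0.4841.
Posterior mean = (2.8/4.7² + 38·4.94/3.0²) / 4.2675 = 4.9173.
Interval: 4.9173 ± 1.960 × 0.4841 → [3.969, 5.866].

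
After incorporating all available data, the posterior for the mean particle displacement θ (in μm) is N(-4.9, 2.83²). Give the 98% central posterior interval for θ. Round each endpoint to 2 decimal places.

[-11.48, 1.68]

The posterior is symmetric, so the 98% equal-tailed interval is θ = -4.9 ± z·2.83 with z = 2.326.
Half-width: 2.326 × 2.83 = 6.58.
-4.9 − 6.58 = -11.48; -4.9 + 6.58 = 1.68.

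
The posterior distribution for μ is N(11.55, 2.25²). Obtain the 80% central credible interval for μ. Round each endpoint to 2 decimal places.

The posterior is symmetric, so the 80% equal-tailed interval is μ = 11.55 ± z·2.25 with z = 1.282.
Half-width: 1.282 × 2.25 = 2.88.
11.55 − 2.88 = 8.67; 11.55 + 2.88 = 14.43.

[8.67, 14.43]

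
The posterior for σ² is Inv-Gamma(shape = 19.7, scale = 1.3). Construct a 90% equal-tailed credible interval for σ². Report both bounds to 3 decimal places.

Inverse-Gamma(19.7, 1.3) quantiles: F⁻¹(0.05) and F⁻¹(0.95).
Equivalently, 1/σ² ~ Gamma(19.7, rate = 1.3); invert its 0.95 and 0.05 quantiles.
Posterior mean ≈ 0.070, SD ≈ 0.017; a Normal approximation gives roughly [0.042, 0.097].
Exact: lower = 0.047; upper = 0.100.

[0.047, 0.100]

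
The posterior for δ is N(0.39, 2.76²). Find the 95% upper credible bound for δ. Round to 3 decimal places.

4.930

Need U with P(δ ≤ U) = 0.95: U = 0.39 + z_{0.05}·2.76.
z = 1.645; U = 0.39 + 1.645 × 2.76 = 4.930.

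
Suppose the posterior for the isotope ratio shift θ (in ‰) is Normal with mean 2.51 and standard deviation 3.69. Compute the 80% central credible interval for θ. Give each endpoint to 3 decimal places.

The posterior is symmetric, so the 80% equal-tailed interval is θ = 2.51 ± z·3.69 with z = 1.282.
Half-width: 1.282 × 3.69 = 4.729.
2.51 − 4.729 = -2.219; 2.51 + 4.729 = 7.239.

[-2.219, 7.239]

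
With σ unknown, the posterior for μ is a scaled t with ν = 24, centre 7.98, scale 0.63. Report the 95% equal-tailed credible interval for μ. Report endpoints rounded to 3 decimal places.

The t_24 distribution is symmetric; the 95% interval is 7.98 ± t·0.63 with t_{0.975,24} = 2.064.
Half-width: 2.064 × 0.63 = 1.300.
7.98 − 1.300 = 6.680; 7.98 + 1.300 = 9.280.

[6.680, 9.280]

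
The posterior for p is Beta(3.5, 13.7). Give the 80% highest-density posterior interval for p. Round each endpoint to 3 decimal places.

[0.070, 0.303]

The posterior is unimodal and skewed, so the HPD interval has equal density at both endpoints and is the shortest 80% interval.
Solving f(0.070) = f(0.303) with F(0.303) − F(0.070) = 0.80 gives [0.070, 0.303].
For comparison, the equal-tailed interval is [0.091, 0.332]; the HPD is narrower and shifted toward the mode.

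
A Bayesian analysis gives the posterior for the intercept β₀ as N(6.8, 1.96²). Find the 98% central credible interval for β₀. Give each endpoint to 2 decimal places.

The posterior is symmetric, so the 98% equal-tailed interval is β₀ = 6.8 ± z·1.96 with z = 2.326.
Half-width: 2.326 × 1.96 = 4.56.
6.8 − 4.56 = 2.24; 6.8 + 4.56 = 11.36.

[2.24, 11.36]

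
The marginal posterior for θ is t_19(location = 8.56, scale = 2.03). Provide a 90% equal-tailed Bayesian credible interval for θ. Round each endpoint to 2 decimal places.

The t_19 distribution is symmetric; the 90% interval is 8.56 ± t·2.03 with t_{0.95,19} = 1.729.
Half-width: 1.729 × 2.03 = 3.51.
8.56 − 3.51 = 5.05; 8.56 + 3.51 = 12.07.

[5.05, 12.07]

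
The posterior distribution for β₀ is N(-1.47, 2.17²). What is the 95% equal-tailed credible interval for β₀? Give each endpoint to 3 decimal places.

[-5.723, 2.783]

The posterior is symmetric, so the 95% equal-tailed interval is β₀ = -1.47 ± z·2.17 with z = 1.960.
Half-width: 1.960 × 2.17 = 4.253.
-1.47 − 4.253 = -5.723; -1.47 + 4.253 = 2.783.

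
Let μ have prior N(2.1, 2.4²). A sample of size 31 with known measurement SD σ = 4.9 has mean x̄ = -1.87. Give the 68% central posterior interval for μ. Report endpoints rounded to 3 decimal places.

Posterior precision = 1/2.4² + 31/4.9² = 0.1736 + 1.2911 = 1.4647, so posterior SD = 0.8263.
Posterior mean = (2.1/2.4² + 31·-1.87/4.9²) / 1.4647 = -1.3994.
Interval: -1.3994 ± 0.994 × 0.8263 → [-2.221, -0.578].

[-2.221, -0.578]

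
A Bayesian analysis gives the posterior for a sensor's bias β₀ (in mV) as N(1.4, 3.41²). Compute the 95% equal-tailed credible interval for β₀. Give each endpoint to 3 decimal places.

[-5.283, 8.083]

The posterior is symmetric, so the 95% equal-tailed interval is β₀ = 1.4 ± z·3.41 with z = 1.960.
Half-width: 1.960 × 3.41 = 6.683.
1.4 − 6.683 = -5.283; 1.4 + 6.683 = 8.083.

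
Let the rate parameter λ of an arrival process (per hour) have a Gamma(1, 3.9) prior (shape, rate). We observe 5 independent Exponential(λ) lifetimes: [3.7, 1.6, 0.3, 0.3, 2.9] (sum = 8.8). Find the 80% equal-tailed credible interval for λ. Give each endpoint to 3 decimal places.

Posterior: Gamma(1+5, 3.9+8.8) = Gamma(6, 12.7) (shape, rate).
Equal-tailed 80% interval: Gamma(6, 12.7) quantiles at 0.1 and 0.9.
Posterior mean ≈ 0.472, SD ≈ 0.193; a Normal approximation gives roughly [0.225, 0.720].
Exact: lower = 0.248; upper = 0.730.

[0.248, 0.730]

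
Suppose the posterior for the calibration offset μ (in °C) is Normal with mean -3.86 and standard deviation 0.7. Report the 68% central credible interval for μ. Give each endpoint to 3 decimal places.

[-4.556, -3.164]

The posterior is symmetric, so the 68% equal-tailed interval is μ = -3.86 ± z·0.7 with z = 0.994.
Half-width: 0.994 × 0.7 = 0.696.
-3.86 − 0.696 = -4.556; -3.86 + 0.696 = -3.164.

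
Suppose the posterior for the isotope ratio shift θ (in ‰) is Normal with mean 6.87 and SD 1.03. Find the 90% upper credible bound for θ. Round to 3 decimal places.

8.190

Need U with P(θ ≤ U) = 0.90: U = 6.87 + z_{0.1}·1.03.
z = 1.282; U = 6.87 + 1.282 × 1.03 = 8.190.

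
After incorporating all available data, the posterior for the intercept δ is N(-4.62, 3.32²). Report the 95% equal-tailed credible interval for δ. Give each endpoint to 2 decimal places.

[-11.13, 1.89]

The posterior is symmetric, so the 95% equal-tailed interval is δ = -4.62 ± z·3.32 with z = 1.960.
Half-width: 1.960 × 3.32 = 6.51.
-4.62 − 6.51 = -11.13; -4.62 + 6.51 = 1.89.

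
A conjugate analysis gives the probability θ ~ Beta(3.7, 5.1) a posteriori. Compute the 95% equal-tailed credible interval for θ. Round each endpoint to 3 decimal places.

[0.138, 0.737]

Posterior: Beta(3.7, 5.1).
Equal-tailed 95% interval: the 0.025 and 0.975 quantiles of Beta(3.7, 5.1).
Posterior mean ≈ 0.420, SD ≈ 0.158; a Normal approximation gives roughly [0.111, 0.730].
Exact: F⁻¹(0.025) = 0.138; F⁻¹(0.975) = 0.737.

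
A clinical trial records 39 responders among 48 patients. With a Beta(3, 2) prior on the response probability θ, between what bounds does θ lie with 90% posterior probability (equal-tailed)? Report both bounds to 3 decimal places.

[0.696, 0.877]

Posterior: Beta(3+39, 2+9) = Beta(42, 11).
Equal-tailed 90% interval: the 0.05 and 0.95 quantiles of Beta(42, 11).
Posterior mean ≈ 0.792, SD ≈ 0.055; a Normal approximation gives roughly [0.702, 0.883].
Exact: F⁻¹(0.05) = 0.696; F⁻¹(0.95) = 0.877.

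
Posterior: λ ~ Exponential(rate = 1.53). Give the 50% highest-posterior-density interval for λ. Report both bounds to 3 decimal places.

[0.000, 0.453]

The exponential density is strictly decreasing on [0, ∞), so the HPD interval is anchored at 0: [0, q] with P(λ ≤ q) = 0.50.
q = −ln(1 − 0.50) / 1.53 = 0.6931 / 1.53 = 0.453.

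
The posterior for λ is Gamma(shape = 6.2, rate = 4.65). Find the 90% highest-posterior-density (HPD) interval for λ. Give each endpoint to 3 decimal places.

The posterior is unimodal and skewed, so the HPD interval has equal density at both endpoints and is the shortest 90% interval.
Solving f(0.486) = f(2.149) with F(2.149) − F(0.486) = 0.90 gives [0.486, 2.149].
For comparison, the equal-tailed interval is [0.590, 2.319]; the HPD is narrower and shifted toward the mode.

[0.486, 2.149]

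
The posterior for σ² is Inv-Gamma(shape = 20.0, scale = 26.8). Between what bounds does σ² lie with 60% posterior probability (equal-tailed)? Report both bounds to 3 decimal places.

[1.134, 1.657]

Inverse-Gamma(20.0, 26.8) quantiles: F⁻¹(0.2) and F⁻¹(0.8).
Equivalently, 1/σ² ~ Gamma(20.0, rate = 26.8); invert its 0.8 and 0.2 quantiles.
Posterior mean ≈ 1.411, SD ≈ 0.332; a Normal approximation gives roughly [1.131, 1.690].
Exact: lower = 1.134; upper = 1.657.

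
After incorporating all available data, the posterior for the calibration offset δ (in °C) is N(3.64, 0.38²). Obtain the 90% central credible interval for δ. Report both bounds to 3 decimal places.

The posterior is symmetric, so the 90% equal-tailed interval is δ = 3.64 ± z·0.38 with z = 1.645.
Half-width: 1.645 × 0.38 = 0.625.
3.64 − 0.625 = 3.015; 3.64 + 0.625 = 4.265.

[3.015, 4.265]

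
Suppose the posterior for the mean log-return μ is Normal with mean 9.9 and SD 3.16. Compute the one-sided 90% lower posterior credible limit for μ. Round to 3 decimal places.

5.850

Need L with P(μ ≥ L) = 0.90: L = 9.9 − z_{0.1}·3.16.
z = 1.282; L = 9.9 − 1.282 × 3.16 = 5.850.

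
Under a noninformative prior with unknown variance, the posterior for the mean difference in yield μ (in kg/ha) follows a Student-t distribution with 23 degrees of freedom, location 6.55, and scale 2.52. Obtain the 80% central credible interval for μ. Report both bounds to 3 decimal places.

The t_23 distribution is symmetric; the 80% interval is 6.55 ± t·2.52 with t_{0.9,23} = 1.319.
Half-width: 1.319 × 2.52 = 3.325.
6.55 − 3.325 = 3.225; 6.55 + 3.325 = 9.875.

[3.225, 9.875]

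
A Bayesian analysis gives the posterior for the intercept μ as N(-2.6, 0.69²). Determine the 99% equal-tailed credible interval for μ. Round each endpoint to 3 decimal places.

[-4.377, -0.823]

The posterior is symmetric, so the 99% equal-tailed interval is μ = -2.6 ± z·0.69 with z = 2.576.
Half-width: 2.576 × 0.69 = 1.777.
-2.6 − 1.777 = -4.377; -2.6 + 1.777 = -0.823.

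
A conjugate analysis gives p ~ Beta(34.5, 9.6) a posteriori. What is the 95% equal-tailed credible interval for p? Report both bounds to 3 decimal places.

[0.651, 0.890]

Posterior: Beta(34.5, 9.6).
Equal-tailed 95% interval: the 0.025 and 0.975 quantiles of Beta(34.5, 9.6).
Posterior mean ≈ 0.782, SD ≈ 0.061; a Normal approximation gives roughly [0.662, 0.903].
Exact: F⁻¹(0.025) = 0.651; F⁻¹(0.975) = 0.890.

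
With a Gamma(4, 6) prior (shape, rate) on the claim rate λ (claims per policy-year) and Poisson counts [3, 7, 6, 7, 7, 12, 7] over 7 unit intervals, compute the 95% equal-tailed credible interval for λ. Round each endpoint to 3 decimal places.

Posterior: Gamma(4+49, 6+7) = Gamma(53, 13) (shape, rate).
Equal-tailed 95% interval: Gamma(53, 13) quantiles at 0.025 and 0.975.
Posterior mean ≈ 4.077, SD ≈ 0.560; a Normal approximation gives roughly [2.979, 5.175].
Exact: lower = 3.054; upper = 5.245.

[3.054, 5.245]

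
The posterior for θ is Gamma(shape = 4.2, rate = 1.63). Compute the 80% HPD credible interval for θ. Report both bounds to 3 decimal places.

The posterior is unimodal and skewed, so the HPD interval has equal density at both endpoints and is the shortest 80% interval.
Solving f(0.850) = f(3.779) with F(3.779) − F(0.850) = 0.80 gives [0.850, 3.779].
For comparison, the equal-tailed interval is [1.153, 4.262]; the HPD is narrower and shifted toward the mode.

[0.850, 3.779]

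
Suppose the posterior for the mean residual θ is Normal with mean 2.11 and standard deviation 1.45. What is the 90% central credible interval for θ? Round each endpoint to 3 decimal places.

[-0.275, 4.495]

The posterior is symmetric, so the 90% equal-tailed interval is θ = 2.11 ± z·1.45 with z = 1.645.
Half-width: 1.645 × 1.45 = 2.385.
2.11 − 2.385 = -0.275; 2.11 + 2.385 = 4.495.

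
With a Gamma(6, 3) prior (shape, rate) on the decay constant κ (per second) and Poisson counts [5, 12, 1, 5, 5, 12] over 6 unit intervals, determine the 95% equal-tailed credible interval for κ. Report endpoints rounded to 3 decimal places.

[3.742, 6.690]

Posterior: Gamma(6+40, 3+6) = Gamma(46, 9) (shape, rate).
Equal-tailed 95% interval: Gamma(46, 9) quantiles at 0.025 and 0.975.
Posterior mean ≈ 5.111, SD ≈ 0.754; a Normal approximation gives roughly [3.634, 6.588].
Exact: lower = 3.742; upper = 6.690.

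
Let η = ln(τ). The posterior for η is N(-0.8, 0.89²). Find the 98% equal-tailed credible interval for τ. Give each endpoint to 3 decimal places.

[0.057, 3.562]

On the log scale the 98% interval is -0.8 ± 2.326 × 0.89 = [-2.8704, 1.2704].
Exponentiate: [e^-2.8704, e^1.2704] = [0.057, 3.562].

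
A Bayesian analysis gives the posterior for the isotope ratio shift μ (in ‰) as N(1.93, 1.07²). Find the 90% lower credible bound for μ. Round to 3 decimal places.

0.559

Need L with P(μ ≥ L) = 0.90: L = 1.93 − z_{0.1}·1.07.
z = 1.282; L = 1.93 − 1.282 × 1.07 = 0.559.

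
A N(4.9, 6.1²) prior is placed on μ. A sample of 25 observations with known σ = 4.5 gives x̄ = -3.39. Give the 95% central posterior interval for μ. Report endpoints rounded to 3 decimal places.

[-4.958, -1.468]

Posterior precision = 1/6.1² + 25/4.5² = 0.0269 + 1.2346 = 1.2614, so posterior SD = 0.8904.
Posterior mean = (4.9/6.1² + 25·-3.39/4.5²) / 1.2614 = -3.2134.
Interval: -3.2134 ± 1.960 × 0.8904 → [-4.958, -1.468].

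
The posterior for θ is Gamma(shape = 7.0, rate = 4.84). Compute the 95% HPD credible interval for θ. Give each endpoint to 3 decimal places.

The posterior is unimodal and skewed, so the HPD interval has equal density at both endpoints and is the shortest 95% interval.
Solving f(0.486) = f(2.534) with F(2.534) − F(0.486) = 0.95 gives [0.486, 2.534].
For comparison, the equal-tailed interval is [0.581, 2.698]; the HPD is narrower and shifted toward the mode.

[0.486, 2.534]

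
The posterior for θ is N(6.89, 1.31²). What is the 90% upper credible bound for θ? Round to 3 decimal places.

8.569

Need U with P(θ ≤ U) = 0.90: U = 6.89 + z_{0.1}·1.31.
z = 1.282; U = 6.89 + 1.282 × 1.31 = 8.569.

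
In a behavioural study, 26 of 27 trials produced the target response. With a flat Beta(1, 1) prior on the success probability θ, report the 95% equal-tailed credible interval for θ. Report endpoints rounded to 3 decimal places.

[0.817, 0.991]

Posterior: Beta(1+26, 1+1) = Beta(27, 2).
Equal-tailed 95% interval: the 0.025 and 0.975 quantiles of Beta(27, 2).
Posterior mean ≈ 0.931, SD ≈ 0.046; a Normal approximation gives roughly [0.840, 1.022].
Exact: F⁻¹(0.025) = 0.817; F⁻¹(0.975) = 0.991.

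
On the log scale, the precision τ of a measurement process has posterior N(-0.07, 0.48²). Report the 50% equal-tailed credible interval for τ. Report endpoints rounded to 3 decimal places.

On the log scale the 50% interval is -0.07 ± 0.674 × 0.48 = [-0.3938, 0.2538].
Exponentiate: [e^-0.3938, e^0.2538] = [0.675, 1.289].

[0.675, 1.289]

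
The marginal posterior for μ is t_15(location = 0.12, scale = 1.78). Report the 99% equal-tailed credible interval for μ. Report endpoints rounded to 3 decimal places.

[-5.125, 5.365]

The t_15 distribution is symmetric; the 99% interval is 0.12 ± t·1.78 with t_{0.995,15} = 2.947.
Half-width: 2.947 × 1.78 = 5.245.
0.12 − 5.245 = -5.125; 0.12 + 5.245 = 5.365.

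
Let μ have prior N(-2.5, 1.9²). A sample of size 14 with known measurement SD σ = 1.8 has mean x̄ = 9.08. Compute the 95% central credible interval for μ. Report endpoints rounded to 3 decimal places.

Posterior precision = 1/1.9² + 14/1.8² = 0.2770 + 4.3210 = 4.5980, so posterior SD = 0.4664.
Posterior mean = (-2.5/1.9² + 14·9.08/1.8²) / 4.5980 = 8.3824.
Interval: 8.3824 ± 1.960 × 0.4664 → [7.468, 9.296].

[7.468, 9.296]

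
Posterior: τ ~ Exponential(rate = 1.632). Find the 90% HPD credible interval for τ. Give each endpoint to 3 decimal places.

The exponential density is strictly decreasing on [0, ∞), so the HPD interval is anchored at 0: [0, q] with P(τ ≤ q) = 0.90.
q = −ln(1 − 0.90) / 1.632 = 2.3026 / 1.632 = 1.411.

[0.000, 1.411]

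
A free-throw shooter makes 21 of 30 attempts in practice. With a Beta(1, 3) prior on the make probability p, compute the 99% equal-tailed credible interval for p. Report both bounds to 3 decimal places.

Posterior: Beta(1+21, 3+9) = Beta(22, 12).
Equal-tailed 99% interval: the 0.005 and 0.995 quantiles of Beta(22, 12).
Posterior mean ≈ 0.647, SD ≈ 0.081; a Normal approximation gives roughly [0.439, 0.855].
Exact: F⁻¹(0.005) = 0.429; F⁻¹(0.995) = 0.834.

[0.429, 0.834]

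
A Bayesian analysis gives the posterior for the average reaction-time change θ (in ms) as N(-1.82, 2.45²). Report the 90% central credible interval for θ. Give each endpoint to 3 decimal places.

The posterior is symmetric, so the 90% equal-tailed interval is θ = -1.82 ± z·2.45 with z = 1.645.
Half-width: 1.645 × 2.45 = 4.030.
-1.82 − 4.030 = -5.850; -1.82 + 4.030 = 2.210.

[-5.850, 2.210]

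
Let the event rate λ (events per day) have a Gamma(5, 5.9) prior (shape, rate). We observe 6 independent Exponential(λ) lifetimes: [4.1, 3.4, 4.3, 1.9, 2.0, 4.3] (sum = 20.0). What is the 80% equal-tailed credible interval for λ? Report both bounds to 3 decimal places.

Posterior: Gamma(5+6, 5.9+20.0) = Gamma(11, 25.9) (shape, rate).
Equal-tailed 80% interval: Gamma(11, 25.9) quantiles at 0.1 and 0.9.
Posterior mean ≈ 0.425, SD ≈ 0.128; a Normal approximation gives roughly [0.261, 0.589].
Exact: lower = 0.271; upper = 0.595.

[0.271, 0.595]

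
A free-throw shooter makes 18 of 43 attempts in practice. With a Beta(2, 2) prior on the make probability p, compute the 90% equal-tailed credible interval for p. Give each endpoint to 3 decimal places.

Posterior: Beta(2+18, 2+25) = Beta(20, 27).
Equal-tailed 90% interval: the 0.05 and 0.95 quantiles of Beta(20, 27).
Posterior mean ≈ 0.426, SD ≈ 0.071; a Normal approximation gives roughly [0.308, 0.543].
Exact: F⁻¹(0.05) = 0.310; F⁻¹(0.95) = 0.545.

[0.310, 0.545]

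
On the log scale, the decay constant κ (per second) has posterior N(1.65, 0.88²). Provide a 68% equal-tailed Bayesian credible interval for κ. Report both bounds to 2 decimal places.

[2.17, 12.49]

On the log scale the 68% interval is 1.65 ± 0.994 × 0.88 = [0.7749, 2.5251].
Exponentiate: [e^0.7749, e^2.5251] = [2.17, 12.49].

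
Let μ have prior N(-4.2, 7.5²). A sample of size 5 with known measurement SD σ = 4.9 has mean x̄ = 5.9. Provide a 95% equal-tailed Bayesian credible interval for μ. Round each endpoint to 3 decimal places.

Posterior precision = 1/7.5² + 5/4.9² = 0.0178 + 0.2082 = 0.2260, so posterior SD = 2.1034.
Posterior mean = (-4.2/7.5² + 5·5.9/4.9²) / 0.2260 = 5.1056.
Interval: 5.1056 ± 1.960 × 2.1034 → [0.983, 9.228].

[0.983, 9.228]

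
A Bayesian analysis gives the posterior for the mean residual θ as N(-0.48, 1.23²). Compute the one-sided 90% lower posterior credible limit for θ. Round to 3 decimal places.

Need L with P(θ ≥ L) = 0.90: L = -0.48 − z_{0.1}·1.23.
z = 1.282; L = -0.48 − 1.282 × 1.23 = -2.056.

-2.056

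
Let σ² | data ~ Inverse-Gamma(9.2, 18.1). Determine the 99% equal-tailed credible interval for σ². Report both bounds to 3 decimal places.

[0.959, 5.573]

Inverse-Gamma(9.2, 18.1) quantiles: F⁻¹(0.005) and F⁻¹(0.995).
Equivalently, 1/σ² ~ Gamma(9.2, rate = 18.1); invert its 0.995 and 0.005 quantiles.
Posterior mean ≈ 2.207, SD ≈ 0.823; a Normal approximation gives roughly [0.088, 4.326].
Exact: lower = 0.959; upper = 5.573.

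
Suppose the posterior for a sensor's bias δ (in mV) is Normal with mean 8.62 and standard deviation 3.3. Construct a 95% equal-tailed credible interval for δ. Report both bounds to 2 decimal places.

The posterior is symmetric, so the 95% equal-tailed interval is δ = 8.62 ± z·3.3 with z = 1.960.
Half-width: 1.960 × 3.3 = 6.47.
8.62 − 6.47 = 2.15; 8.62 + 6.47 = 15.09.

[2.15, 15.09]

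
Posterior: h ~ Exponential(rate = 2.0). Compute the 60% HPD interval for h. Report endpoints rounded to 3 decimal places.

[0.000, 0.458]

The exponential density is strictly decreasing on [0, ∞), so the HPD interval is anchored at 0: [0, q] with P(h ≤ q) = 0.60.
q = −ln(1 − 0.60) / 2.0 = 0.9163 / 2.0 = 0.458.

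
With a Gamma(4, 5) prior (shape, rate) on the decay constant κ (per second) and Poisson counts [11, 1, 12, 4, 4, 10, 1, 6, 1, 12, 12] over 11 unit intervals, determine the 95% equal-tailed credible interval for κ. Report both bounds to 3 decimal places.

Posterior: Gamma(4+74, 5+11) = Gamma(78, 16) (shape, rate).
Equal-tailed 95% interval: Gamma(78, 16) quantiles at 0.025 and 0.975.
Posterior mean ≈ 4.875, SD ≈ 0.552; a Normal approximation gives roughly [3.793, 5.957].
Exact: lower = 3.853; upper = 6.015.

[3.853, 6.015]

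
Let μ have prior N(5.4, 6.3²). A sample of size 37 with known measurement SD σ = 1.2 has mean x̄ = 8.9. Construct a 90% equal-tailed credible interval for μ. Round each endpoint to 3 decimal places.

[8.572, 9.221]

Posterior precision = 1/6.3² + 37/1.2² = 0.0252 + 25.6944 = 25.7196, so posterior SD = 0.1972.
Posterior mean = (5.4/6.3² + 37·8.9/1.2²) / 25.7196 = 8.8966.
Interval: 8.8966 ± 1.645 × 0.1972 → [8.572, 9.221].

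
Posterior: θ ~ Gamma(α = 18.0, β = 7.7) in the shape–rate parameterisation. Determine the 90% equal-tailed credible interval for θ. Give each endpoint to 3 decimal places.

Posterior: Gamma(shape 18.0, rate 7.7).
Equal-tailed 90% interval: Gamma(18.0, 7.7) quantiles at 0.05 and 0.95.
Posterior mean ≈ 2.338, SD ≈ 0.551; a Normal approximation gives roughly [1.431, 3.244].
Exact: lower = 1.511; upper = 3.312.

[1.511, 3.312]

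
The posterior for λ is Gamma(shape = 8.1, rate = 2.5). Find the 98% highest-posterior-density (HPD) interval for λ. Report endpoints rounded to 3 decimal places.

The posterior is unimodal and skewed, so the HPD interval has equal density at both endpoints and is the shortest 98% interval.
Solving f(1.009) = f(6.135) with F(6.135) − F(1.009) = 0.98 gives [1.009, 6.135].
For comparison, the equal-tailed interval is [1.186, 6.457]; the HPD is narrower and shifted toward the mode.

[1.009, 6.135]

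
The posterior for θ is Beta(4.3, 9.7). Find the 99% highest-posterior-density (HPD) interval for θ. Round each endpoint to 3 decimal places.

The posterior is unimodal and skewed, so the HPD interval has equal density at both endpoints and is the shortest 99% interval.
Solving f(0.055) = f(0.623) with F(0.623) − F(0.055) = 0.99 gives [0.055, 0.623].
For comparison, the equal-tailed interval is [0.067, 0.643]; the HPD is narrower and shifted toward the mode.

[0.055, 0.623]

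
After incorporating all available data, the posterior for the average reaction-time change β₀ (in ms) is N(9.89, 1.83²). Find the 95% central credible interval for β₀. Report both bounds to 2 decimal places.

[6.30, 13.48]

The posterior is symmetric, so the 95% equal-tailed interval is β₀ = 9.89 ± z·1.83 with z = 1.960.
Half-width: 1.960 × 1.83 = 3.59.
9.89 − 3.59 = 6.30; 9.89 + 3.59 = 13.48.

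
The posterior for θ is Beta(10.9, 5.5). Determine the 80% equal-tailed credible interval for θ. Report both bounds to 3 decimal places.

Posterior: Beta(10.9, 5.5).
Equal-tailed 80% interval: the 0.1 and 0.9 quantiles of Beta(10.9, 5.5).
Posterior mean ≈ 0.665, SD ≈ 0.113; a Normal approximation gives roughly [0.520, 0.810].
Exact: F⁻¹(0.1) = 0.513; F⁻¹(0.9) = 0.807.

[0.513, 0.807]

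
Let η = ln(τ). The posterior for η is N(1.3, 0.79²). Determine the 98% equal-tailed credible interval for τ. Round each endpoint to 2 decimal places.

On the log scale the 98% interval is 1.3 ± 2.326 × 0.79 = [-0.5378, 3.1378].
Exponentiate: [e^-0.5378, e^3.1378] = [0.58, 23.05].

[0.58, 23.05]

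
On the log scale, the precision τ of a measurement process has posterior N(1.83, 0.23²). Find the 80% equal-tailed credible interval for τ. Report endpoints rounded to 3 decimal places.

On the log scale the 80% interval is 1.83 ± 1.282 × 0.23 = [1.5352, 2.1248].
Exponentiate: [e^1.5352, e^2.1248] = [4.642, 8.371].

[4.642, 8.371]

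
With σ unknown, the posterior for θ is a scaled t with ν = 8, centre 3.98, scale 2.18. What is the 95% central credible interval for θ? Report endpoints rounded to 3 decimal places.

[-1.047, 9.007]

The t_8 distribution is symmetric; the 95% interval is 3.98 ± t·2.18 with t_{0.975,8} = 2.306.
Half-width: 2.306 × 2.18 = 5.027.
3.98 − 5.027 = -1.047; 3.98 + 5.027 = 9.007.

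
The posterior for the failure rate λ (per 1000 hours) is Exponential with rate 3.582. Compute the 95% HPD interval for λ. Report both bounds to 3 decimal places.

[0.000, 0.836]

The exponential density is strictly decreasing on [0, ∞), so the HPD interval is anchored at 0: [0, q] with P(λ ≤ q) = 0.95.
q = −ln(1 − 0.95) / 3.582 = 2.9957 / 3.582 = 0.836.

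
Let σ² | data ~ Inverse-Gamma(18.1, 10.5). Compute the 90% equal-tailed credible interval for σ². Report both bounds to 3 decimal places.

Inverse-Gamma(18.1, 10.5) quantiles: F⁻¹(0.05) and F⁻¹(0.95).
Equivalently, 1/σ² ~ Gamma(18.1, rate = 10.5); invert its 0.95 and 0.05 quantiles.
Posterior mean ≈ 0.614, SD ≈ 0.153; a Normal approximation gives roughly [0.362, 0.866].
Exact: lower = 0.410; upper = 0.896.

[0.410, 0.896]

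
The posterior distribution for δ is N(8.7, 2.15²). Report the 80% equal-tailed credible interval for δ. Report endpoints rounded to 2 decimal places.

The posterior is symmetric, so the 80% equal-tailed interval is δ = 8.7 ± z·2.15 with z = 1.282.
Half-width: 1.282 × 2.15 = 2.76.
8.7 − 2.76 = 5.94; 8.7 + 2.76 = 11.46.

[5.94, 11.46]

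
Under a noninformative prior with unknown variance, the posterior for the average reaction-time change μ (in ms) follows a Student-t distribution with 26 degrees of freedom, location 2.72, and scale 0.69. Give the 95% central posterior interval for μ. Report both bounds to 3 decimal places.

The t_26 distribution is symmetric; the 95% interval is 2.72 ± t·0.69 with t_{0.975,26} = 2.056.
Half-width: 2.056 × 0.69 = 1.418.
2.72 − 1.418 = 1.302; 2.72 + 1.418 = 4.138.

[1.302, 4.138]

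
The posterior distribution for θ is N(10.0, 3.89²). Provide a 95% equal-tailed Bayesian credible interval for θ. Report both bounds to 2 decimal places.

[2.38, 17.62]

The posterior is symmetric, so the 95% equal-tailed interval is θ = 10.0 ± z·3.89 with z = 1.960.
Half-width: 1.960 × 3.89 = 7.62.
10.0 − 7.62 = 2.38; 10.0 + 7.62 = 17.62.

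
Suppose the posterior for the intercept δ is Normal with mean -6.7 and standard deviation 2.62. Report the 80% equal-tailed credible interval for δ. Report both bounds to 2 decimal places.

The posterior is symmetric, so the 80% equal-tailed interval is δ = -6.7 ± z·2.62 with z = 1.282.
Half-width: 1.282 × 2.62 = 3.36.
-6.7 − 3.36 = -10.06; -6.7 + 3.36 = -3.34.

[-10.06, -3.34]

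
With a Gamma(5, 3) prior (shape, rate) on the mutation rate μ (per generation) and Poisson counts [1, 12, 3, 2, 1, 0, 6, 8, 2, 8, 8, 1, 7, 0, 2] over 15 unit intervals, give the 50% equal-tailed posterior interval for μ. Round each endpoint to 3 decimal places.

[3.353, 3.960]

Posterior: Gamma(5+61, 3+15) = Gamma(66, 18) (shape, rate).
Equal-tailed 50% interval: Gamma(66, 18) quantiles at 0.25 and 0.75.
Posterior mean ≈ 3.667, SD ≈ 0.451; a Normal approximation gives roughly [3.362, 3.971].
Exact: lower = 3.353; upper = 3.960.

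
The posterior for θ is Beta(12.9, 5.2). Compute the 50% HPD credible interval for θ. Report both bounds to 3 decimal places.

[0.664, 0.806]

The posterior is unimodal and skewed, so the HPD interval has equal density at both endpoints and is the shortest 50% interval.
Solving f(0.664) = f(0.806) with F(0.806) − F(0.664) = 0.50 gives [0.664, 0.806].
For comparison, the equal-tailed interval is [0.645, 0.788]; the HPD is narrower and shifted toward the mode.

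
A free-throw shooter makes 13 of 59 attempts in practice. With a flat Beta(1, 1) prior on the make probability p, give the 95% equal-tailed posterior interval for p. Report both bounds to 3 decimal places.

[0.134, 0.342]

Posterior: Beta(1+13, 1+46) = Beta(14, 47).
Equal-tailed 95% interval: the 0.025 and 0.975 quantiles of Beta(14, 47).
Posterior mean ≈ 0.230, SD ≈ 0.053; a Normal approximation gives roughly [0.125, 0.334].
Exact: F⁻¹(0.025) = 0.134; F⁻¹(0.975) = 0.342.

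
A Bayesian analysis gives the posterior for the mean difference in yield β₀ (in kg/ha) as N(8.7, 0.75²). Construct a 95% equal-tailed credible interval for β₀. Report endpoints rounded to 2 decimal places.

[7.23, 10.17]

The posterior is symmetric, so the 95% equal-tailed interval is β₀ = 8.7 ± z·0.75 with z = 1.960.
Half-width: 1.960 × 0.75 = 1.47.
8.7 − 1.47 = 7.23; 8.7 + 1.47 = 10.17.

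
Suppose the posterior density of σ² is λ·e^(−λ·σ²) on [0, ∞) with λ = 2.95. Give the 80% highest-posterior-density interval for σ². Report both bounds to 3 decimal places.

[0.000, 0.546]

The exponential density is strictly decreasing on [0, ∞), so the HPD interval is anchored at 0: [0, q] with P(σ² ≤ q) = 0.80.
q = −ln(1 − 0.80) / 2.95 = 1.6094 / 2.95 = 0.546.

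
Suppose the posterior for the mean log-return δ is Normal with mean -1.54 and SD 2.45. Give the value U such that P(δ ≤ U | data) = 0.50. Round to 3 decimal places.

Need U with P(δ ≤ U) = 0.50: U = -1.54 + z_{0.5}·2.45.
z = 0.000; U = -1.54 + 0.000 × 2.45 = -1.540.

-1.540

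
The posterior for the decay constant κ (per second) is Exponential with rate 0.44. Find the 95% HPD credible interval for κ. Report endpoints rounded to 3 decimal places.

The exponential density is strictly decreasing on [0, ∞), so the HPD interval is anchored at 0: [0, q] with P(κ ≤ q) = 0.95.
q = −ln(1 − 0.95) / 0.44 = 2.9957 / 0.44 = 6.808.

[0.000, 6.808]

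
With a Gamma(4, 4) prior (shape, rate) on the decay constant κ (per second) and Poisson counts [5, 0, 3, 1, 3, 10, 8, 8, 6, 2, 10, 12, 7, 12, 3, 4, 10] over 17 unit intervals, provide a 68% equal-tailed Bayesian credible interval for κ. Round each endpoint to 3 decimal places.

Posterior: Gamma(4+104, 4+17) = Gamma(108, 21) (shape, rate).
Equal-tailed 68% interval: Gamma(108, 21) quantiles at 0.16 and 0.84.
Posterior mean ≈ 5.143, SD ≈ 0.495; a Normal approximation gives roughly [4.651, 5.635].
Exact: lower = 4.651; upper = 5.634.

[4.651, 5.634]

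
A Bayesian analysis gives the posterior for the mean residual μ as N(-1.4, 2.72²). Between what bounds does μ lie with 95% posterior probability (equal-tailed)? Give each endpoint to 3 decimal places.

The posterior is symmetric, so the 95% equal-tailed interval is μ = -1.4 ± z·2.72 with z = 1.960.
Half-width: 1.960 × 2.72 = 5.331.
-1.4 − 5.331 = -6.731; -1.4 + 5.331 = 3.931.

[-6.731, 3.931]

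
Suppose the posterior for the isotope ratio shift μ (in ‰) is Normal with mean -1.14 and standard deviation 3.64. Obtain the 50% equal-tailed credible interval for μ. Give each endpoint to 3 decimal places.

The posterior is symmetric, so the 50% equal-tailed interval is μ = -1.14 ± z·3.64 with z = 0.674.
Half-width: 0.674 × 3.64 = 2.455.
-1.14 − 2.455 = -3.595; -1.14 + 2.455 = 1.315.

[-3.595, 1.315]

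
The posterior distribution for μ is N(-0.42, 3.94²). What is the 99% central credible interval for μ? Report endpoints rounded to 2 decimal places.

The posterior is symmetric, so the 99% equal-tailed interval is μ = -0.42 ± z·3.94 with z = 2.576.
Half-width: 2.576 × 3.94 = 10.15.
-0.42 − 10.15 = -10.57; -0.42 + 10.15 = 9.73.

[-10.57, 9.73]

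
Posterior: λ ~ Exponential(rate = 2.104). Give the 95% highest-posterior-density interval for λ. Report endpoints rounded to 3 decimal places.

The exponential density is strictly decreasing on [0, ∞), so the HPD interval is anchored at 0: [0, q] with P(λ ≤ q) = 0.95.
q = −ln(1 − 0.95) / 2.104 = 2.9957 / 2.104 = 1.424.

[0.000, 1.424]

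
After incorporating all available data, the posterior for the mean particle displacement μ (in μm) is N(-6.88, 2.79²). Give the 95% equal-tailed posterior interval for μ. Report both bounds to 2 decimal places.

The posterior is symmetric, so the 95% equal-tailed interval is μ = -6.88 ± z·2.79 with z = 1.960.
Half-width: 1.960 × 2.79 = 5.47.
-6.88 − 5.47 = -12.35; -6.88 + 5.47 = -1.41.

[-12.35, -1.41]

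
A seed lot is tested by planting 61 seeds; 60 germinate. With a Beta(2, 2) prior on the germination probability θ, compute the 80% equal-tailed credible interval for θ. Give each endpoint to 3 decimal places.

[0.919, 0.983]

Posterior: Beta(2+60, 2+1) = Beta(62, 3).
Equal-tailed 80% interval: the 0.1 and 0.9 quantiles of Beta(62, 3).
Posterior mean ≈ 0.954, SD ≈ 0.026; a Normal approximation gives roughly [0.921, 0.987].
Exact: F⁻¹(0.1) = 0.919; F⁻¹(0.9) = 0.983.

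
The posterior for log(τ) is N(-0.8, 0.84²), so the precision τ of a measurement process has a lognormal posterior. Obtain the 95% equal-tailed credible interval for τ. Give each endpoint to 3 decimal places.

[0.087, 2.331]

On the log scale the 95% interval is -0.8 ± 1.960 × 0.84 = [-2.4464, 0.8464].
Exponentiate: [e^-2.4464, e^0.8464] = [0.087, 2.331].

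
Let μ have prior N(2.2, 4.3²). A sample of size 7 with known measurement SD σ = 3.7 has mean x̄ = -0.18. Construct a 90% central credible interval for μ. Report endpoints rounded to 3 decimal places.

Posterior precision = 1/4.3² + 7/3.7² = 0.0541 + 0.5113 = 0.5654, so posterior SD = 1.3299.
Posterior mean = (2.2/4.3² + 7·-0.18/3.7²) / 0.5654 = 0.0477.
Interval: 0.0477 ± 1.645 × 1.3299 → [-2.140, 2.235].

[-2.140, 2.235]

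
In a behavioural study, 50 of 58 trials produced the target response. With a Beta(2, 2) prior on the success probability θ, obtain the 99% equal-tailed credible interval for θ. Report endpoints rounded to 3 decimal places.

[0.701, 0.936]

Posterior: Beta(2+50, 2+8) = Beta(52, 10).
Equal-tailed 99% interval: the 0.005 and 0.995 quantiles of Beta(52, 10).
Posterior mean ≈ 0.839, SD ≈ 0.046; a Normal approximation gives roughly [0.719, 0.958].
Exact: F⁻¹(0.005) = 0.701; F⁻¹(0.995) = 0.936.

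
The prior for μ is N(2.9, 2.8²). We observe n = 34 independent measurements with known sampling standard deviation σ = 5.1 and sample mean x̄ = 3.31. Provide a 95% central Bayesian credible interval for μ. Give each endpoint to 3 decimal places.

Posterior precision = 1/2.8² + 34/5.1² = 0.1276 + 1.3072 = 1.4347, so posterior SD = 0.8349.
Posterior mean = (2.9/2.8² + 34·3.31/5.1²) / 1.4347 = 3.2736.
Interval: 3.2736 ± 1.960 × 0.8349 → [1.637, 4.910].

[1.637, 4.910]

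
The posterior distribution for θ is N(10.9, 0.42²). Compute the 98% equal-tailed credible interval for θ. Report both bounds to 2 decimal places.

The posterior is symmetric, so the 98% equal-tailed interval is θ = 10.9 ± z·0.42 with z = 2.326.
Half-width: 2.326 × 0.42 = 0.98.
10.9 − 0.98 = 9.92; 10.9 + 0.98 = 11.88.

[9.92, 11.88]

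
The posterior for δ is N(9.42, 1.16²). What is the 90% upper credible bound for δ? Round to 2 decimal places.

10.91

Need U with P(δ ≤ U) = 0.90: U = 9.42 + z_{0.1}·1.16.
z = 1.282; U = 9.42 + 1.282 × 1.16 = 10.91.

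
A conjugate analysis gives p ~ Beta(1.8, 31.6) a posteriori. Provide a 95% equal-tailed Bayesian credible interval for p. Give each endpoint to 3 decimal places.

Posterior: Beta(1.8, 31.6).
Equal-tailed 95% interval: the 0.025 and 0.975 quantiles of Beta(1.8, 31.6).
Posterior mean ≈ 0.054, SD ≈ 0.038; a Normal approximation gives roughly [-0.022, 0.129].
Exact: F⁻¹(0.025) = 0.006; F⁻¹(0.975) = 0.151.

[0.006, 0.151]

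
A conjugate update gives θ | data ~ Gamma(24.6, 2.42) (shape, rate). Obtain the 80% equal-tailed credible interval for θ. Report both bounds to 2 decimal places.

[7.64, 12.86]

Posterior: Gamma(shape 24.6, rate 2.42).
Equal-tailed 80% interval: Gamma(24.6, 2.42) quantiles at 0.1 and 0.9.
Posterior mean ≈ 10.17, SD ≈ 2.05; a Normal approximation gives roughly [7.54, 12.79].
Exact: lower = 7.64; upper = 12.86.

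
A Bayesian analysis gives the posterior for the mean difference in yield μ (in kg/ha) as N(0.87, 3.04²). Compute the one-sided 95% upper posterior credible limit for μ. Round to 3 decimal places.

5.870

Need U with P(μ ≤ U) = 0.95: U = 0.87 + z_{0.05}·3.04.
z = 1.645; U = 0.87 + 1.645 × 3.04 = 5.870.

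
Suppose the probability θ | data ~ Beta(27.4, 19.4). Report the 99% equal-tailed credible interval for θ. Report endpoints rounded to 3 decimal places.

[0.399, 0.759]

Posterior: Beta(27.4, 19.4).
Equal-tailed 99% interval: the 0.005 and 0.995 quantiles of Beta(27.4, 19.4).
Posterior mean ≈ 0.585, SD ≈ 0.071; a Normal approximation gives roughly [0.402, 0.769].
Exact: F⁻¹(0.005) = 0.399; F⁻¹(0.995) = 0.759.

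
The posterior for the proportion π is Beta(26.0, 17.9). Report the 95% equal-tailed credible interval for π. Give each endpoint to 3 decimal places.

[0.445, 0.731]

Posterior: Beta(26.0, 17.9).
Equal-tailed 95% interval: the 0.025 and 0.975 quantiles of Beta(26.0, 17.9).
Posterior mean ≈ 0.592, SD ≈ 0.073; a Normal approximation gives roughly [0.449, 0.736].
Exact: F⁻¹(0.025) = 0.445; F⁻¹(0.975) = 0.731.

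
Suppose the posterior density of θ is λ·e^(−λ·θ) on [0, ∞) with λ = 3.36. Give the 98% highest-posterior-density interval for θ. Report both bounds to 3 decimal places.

[0.000, 1.164]

The exponential density is strictly decreasing on [0, ∞), so the HPD interval is anchored at 0: [0, q] with P(θ ≤ q) = 0.98.
q = −ln(1 − 0.98) / 3.36 = 3.9120 / 3.36 = 1.164.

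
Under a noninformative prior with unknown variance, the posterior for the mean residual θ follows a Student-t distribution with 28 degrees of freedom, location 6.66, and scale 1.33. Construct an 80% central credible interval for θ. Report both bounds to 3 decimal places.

[4.914, 8.406]

The t_28 distribution is symmetric; the 80% interval is 6.66 ± t·1.33 with t_{0.9,28} = 1.313.
Half-width: 1.313 × 1.33 = 1.746.
6.66 − 1.746 = 4.914; 6.66 + 1.746 = 8.406.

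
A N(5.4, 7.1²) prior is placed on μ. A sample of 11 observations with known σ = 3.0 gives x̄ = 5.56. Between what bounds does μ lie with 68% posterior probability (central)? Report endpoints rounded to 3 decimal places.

[4.665, 6.450]

Posterior precision = 1/7.1² + 11/3.0² = 0.0198 + 1.2222 = 1.2421, so posterior SD = 0.8973.
Posterior mean = (5.4/7.1² + 11·5.56/3.0²) / 1.2421 = 5.5574.
Interval: 5.5574 ± 0.994 × 0.8973 → [4.665, 6.450].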